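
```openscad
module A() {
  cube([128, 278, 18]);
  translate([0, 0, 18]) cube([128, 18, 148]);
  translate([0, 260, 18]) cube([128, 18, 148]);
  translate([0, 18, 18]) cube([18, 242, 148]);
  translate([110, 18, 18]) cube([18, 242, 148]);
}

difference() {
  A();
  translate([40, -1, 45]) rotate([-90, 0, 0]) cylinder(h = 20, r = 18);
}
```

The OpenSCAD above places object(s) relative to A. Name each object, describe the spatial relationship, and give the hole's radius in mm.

A is an open box. The open box has a circular hole through its front wall. The hole's radius is 18 mm.

The subtracted cylinder has r = 18 mm.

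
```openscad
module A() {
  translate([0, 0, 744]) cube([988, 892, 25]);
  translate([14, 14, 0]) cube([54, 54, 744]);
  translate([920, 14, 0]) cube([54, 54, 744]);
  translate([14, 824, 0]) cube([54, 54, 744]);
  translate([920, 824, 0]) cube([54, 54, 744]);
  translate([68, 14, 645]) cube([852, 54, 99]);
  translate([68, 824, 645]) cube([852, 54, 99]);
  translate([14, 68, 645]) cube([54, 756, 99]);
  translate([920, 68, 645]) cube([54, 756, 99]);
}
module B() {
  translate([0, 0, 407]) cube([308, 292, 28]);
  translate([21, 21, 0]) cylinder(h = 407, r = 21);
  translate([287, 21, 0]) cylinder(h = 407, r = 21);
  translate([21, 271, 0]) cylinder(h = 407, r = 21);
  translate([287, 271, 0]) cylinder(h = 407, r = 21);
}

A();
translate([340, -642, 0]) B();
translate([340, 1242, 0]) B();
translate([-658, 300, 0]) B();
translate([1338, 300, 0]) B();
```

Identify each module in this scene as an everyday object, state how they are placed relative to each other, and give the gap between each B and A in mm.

A is a table. B is a stool. Four stools sit around the table at the −y, +y, −x, +x sides. The gap between each stool and the table is 350 mm.

Each stool's nearest face is 350 mm from the table's bounding box.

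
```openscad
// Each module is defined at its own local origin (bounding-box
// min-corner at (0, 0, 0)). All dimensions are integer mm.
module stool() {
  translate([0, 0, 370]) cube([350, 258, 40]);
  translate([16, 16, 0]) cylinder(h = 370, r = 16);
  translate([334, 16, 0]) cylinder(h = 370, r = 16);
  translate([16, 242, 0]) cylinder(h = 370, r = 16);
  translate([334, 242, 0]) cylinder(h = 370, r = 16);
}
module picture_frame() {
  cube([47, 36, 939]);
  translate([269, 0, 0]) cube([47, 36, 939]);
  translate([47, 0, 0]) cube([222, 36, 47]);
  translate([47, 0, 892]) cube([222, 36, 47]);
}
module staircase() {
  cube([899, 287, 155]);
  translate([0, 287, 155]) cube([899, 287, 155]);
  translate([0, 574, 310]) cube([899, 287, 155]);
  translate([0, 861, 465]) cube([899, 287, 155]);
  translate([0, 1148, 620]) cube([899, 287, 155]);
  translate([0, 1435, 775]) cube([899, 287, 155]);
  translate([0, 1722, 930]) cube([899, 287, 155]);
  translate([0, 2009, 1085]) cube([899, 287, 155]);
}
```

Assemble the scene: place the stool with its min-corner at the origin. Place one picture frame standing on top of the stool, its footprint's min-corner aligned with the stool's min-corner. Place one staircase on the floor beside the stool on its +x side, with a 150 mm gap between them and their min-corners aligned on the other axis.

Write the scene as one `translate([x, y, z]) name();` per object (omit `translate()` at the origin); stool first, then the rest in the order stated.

stool();
translate([0, 0, 410]) picture_frame();
translate([500, 0, 0]) staircase();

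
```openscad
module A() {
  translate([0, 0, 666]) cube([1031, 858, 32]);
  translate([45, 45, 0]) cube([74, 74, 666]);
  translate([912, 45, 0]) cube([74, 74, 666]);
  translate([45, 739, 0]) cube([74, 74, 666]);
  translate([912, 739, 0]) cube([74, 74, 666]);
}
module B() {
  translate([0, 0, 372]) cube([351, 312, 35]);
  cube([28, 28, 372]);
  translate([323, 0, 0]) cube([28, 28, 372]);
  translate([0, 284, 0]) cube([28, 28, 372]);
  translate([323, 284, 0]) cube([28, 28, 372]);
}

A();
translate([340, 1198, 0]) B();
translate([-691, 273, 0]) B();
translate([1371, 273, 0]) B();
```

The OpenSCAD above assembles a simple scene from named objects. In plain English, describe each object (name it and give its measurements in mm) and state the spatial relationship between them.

A is a table: top 1031 mm (x) × 858 mm (y), 32 mm thick, upper face at z = 698 mm, on four 74×74 mm square legs, each inset 45 mm from the nearest pair of top edges, running from z = 0 to the bottom of the top.

B is a four-legged stool. The seat is 351×312 mm, 35 mm thick, top at z = 407 mm. It stands on four square legs, each 28×28 mm in cross-section, from z = 0 to the seat underside, each flush with a corner of the seat.

Three stools sit around the table at the +y, −x, +x sides.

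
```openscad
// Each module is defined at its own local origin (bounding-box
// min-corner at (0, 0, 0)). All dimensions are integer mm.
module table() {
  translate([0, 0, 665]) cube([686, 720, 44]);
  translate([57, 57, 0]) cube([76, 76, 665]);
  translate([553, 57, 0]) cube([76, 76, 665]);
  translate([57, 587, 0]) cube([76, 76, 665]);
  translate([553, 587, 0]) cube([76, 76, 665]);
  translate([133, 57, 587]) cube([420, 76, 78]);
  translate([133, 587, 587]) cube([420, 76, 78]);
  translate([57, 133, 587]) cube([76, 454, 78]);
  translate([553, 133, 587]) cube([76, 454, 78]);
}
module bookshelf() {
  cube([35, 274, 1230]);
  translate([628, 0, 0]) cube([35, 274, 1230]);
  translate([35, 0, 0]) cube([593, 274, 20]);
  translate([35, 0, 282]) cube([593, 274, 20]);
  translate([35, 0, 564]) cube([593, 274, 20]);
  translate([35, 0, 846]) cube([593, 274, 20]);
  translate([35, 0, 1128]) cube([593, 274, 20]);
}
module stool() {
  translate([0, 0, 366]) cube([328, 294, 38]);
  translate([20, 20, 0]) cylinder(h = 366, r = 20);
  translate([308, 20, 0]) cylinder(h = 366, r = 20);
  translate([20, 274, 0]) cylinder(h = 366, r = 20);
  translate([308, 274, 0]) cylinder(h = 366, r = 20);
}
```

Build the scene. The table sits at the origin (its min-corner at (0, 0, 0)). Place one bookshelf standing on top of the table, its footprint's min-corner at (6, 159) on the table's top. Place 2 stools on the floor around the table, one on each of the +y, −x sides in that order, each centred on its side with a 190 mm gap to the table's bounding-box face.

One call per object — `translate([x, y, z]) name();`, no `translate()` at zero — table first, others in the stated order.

table();
translate([6, 159, 709]) bookshelf();
translate([179, 910, 0]) stool();
translate([-518, 213, 0]) stool();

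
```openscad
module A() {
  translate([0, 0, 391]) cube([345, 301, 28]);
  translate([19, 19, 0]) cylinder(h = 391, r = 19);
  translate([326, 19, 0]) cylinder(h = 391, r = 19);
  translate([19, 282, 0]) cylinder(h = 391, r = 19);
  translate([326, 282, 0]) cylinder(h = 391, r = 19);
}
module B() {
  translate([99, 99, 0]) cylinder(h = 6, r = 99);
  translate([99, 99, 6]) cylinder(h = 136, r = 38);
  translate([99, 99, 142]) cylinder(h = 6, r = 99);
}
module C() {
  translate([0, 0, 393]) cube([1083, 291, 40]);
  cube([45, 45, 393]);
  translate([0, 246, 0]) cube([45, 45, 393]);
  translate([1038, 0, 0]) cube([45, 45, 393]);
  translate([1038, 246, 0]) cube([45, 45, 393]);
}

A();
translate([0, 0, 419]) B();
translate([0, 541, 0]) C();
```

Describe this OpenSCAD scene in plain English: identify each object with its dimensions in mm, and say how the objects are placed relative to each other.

A is a simple wooden stool: a rectangular seat 345 mm (x) by 301 mm (y), 28 mm thick, top face at z = 419 mm, on four round legs, each 38 mm in diameter. The legs rest on z = 0, each leg's axis is inset half a diameter from the nearest pair of seat edges (so the leg's bounding box is flush with the corner).

B is a spool: two coaxial disc flanges of radius 99 mm and thickness 6 mm, joined by a core cylinder of radius 38 mm and height 136 mm. The lower flange rests on z = 0 and the three cylinders share a vertical axis.

C is a long wooden bench with a 1083 mm (x) × 291 mm (y) seat, 40 mm thick, its top surface 433 mm above the floor. Four 45 mm square legs at the seat corners, flush with the edges, run from z = 0 to the seat underside.

The spool is on top of the stool. The bench is on the floor beside the stool on its +y side.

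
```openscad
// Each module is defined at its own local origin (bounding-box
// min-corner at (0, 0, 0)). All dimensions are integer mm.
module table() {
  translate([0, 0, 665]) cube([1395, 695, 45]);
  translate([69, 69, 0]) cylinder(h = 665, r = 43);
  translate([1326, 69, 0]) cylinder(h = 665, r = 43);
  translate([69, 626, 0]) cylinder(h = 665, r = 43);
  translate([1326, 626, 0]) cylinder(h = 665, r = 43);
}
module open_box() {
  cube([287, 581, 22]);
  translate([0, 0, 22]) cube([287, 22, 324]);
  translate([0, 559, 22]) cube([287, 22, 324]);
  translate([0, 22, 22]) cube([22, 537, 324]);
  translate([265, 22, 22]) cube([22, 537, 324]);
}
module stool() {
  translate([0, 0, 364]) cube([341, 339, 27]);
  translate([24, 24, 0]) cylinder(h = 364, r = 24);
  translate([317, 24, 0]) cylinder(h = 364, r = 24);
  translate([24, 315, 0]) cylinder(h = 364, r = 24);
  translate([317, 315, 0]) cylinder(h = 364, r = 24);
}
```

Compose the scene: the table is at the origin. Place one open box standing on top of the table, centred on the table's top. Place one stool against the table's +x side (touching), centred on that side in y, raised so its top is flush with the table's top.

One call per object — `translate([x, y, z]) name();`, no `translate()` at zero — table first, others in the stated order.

table();
translate([554, 57, 710]) open_box();
translate([1395, 178, 319]) stool();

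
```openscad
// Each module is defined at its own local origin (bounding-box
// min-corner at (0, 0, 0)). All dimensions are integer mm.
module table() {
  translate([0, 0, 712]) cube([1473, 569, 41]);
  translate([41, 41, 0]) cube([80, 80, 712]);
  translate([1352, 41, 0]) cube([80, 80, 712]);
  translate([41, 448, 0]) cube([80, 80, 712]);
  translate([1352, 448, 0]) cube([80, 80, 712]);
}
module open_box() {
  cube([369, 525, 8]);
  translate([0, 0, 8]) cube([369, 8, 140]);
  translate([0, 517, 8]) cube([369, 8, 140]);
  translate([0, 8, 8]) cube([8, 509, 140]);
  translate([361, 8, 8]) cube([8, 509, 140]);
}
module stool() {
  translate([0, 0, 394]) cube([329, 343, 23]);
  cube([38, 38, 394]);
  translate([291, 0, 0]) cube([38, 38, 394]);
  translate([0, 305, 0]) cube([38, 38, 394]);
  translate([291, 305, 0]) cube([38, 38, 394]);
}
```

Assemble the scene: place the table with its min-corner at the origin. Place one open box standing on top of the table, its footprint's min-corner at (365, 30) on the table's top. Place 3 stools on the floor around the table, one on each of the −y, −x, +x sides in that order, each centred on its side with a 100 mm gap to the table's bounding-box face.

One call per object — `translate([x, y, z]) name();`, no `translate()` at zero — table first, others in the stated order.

table();
translate([365, 30, 753]) open_box();
translate([572, -443, 0]) stool();
translate([-429, 113, 0]) stool();
translate([1573, 113, 0]) stool();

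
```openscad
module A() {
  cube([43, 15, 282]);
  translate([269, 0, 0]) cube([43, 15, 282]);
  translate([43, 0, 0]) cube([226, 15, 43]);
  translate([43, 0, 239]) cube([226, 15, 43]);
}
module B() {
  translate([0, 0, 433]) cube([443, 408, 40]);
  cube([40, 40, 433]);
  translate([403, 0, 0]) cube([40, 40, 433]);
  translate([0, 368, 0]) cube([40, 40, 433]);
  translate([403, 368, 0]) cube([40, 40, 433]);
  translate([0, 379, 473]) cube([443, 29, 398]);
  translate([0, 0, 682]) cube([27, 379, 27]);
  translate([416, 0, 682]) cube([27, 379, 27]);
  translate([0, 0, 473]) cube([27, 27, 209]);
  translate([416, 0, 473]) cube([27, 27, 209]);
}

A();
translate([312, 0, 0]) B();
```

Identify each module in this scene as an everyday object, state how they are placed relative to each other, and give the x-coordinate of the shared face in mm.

The picture frame's +x face and the chair's −x face are both at x = 312 mm.

A is a picture frame. B is a chair. The chair is against the picture frame's +x side, with their −y faces flush. The x-coordinate of the shared face is 312 mm.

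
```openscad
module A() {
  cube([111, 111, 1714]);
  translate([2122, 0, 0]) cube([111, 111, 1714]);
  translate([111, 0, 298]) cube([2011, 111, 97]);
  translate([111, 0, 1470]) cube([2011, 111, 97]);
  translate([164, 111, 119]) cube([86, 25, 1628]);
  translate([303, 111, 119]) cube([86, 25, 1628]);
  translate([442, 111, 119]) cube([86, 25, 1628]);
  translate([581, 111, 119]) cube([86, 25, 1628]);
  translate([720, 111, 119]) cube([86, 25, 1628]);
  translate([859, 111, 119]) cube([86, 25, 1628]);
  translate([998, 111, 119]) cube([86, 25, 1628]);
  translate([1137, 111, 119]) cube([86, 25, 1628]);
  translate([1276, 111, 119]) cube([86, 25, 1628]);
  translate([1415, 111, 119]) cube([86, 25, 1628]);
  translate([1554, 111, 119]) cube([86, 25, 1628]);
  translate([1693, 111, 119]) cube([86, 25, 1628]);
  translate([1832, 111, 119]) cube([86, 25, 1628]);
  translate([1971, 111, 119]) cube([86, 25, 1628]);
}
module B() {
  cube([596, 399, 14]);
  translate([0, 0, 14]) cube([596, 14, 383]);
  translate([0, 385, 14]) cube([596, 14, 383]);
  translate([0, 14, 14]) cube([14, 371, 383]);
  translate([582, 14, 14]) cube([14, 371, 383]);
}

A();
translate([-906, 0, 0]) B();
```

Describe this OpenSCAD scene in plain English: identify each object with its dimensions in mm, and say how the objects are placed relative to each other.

A is a fence section. Two 111×111 mm posts, 1714 mm tall, stand on the floor with a clear span of 2011 mm between their inner faces. Two horizontal rails of 111×97 mm section span the gap between the posts with their undersides at z = 298 mm and z = 1470 mm, flush with the posts' −y face. 14 pickets, each 86 mm wide, 25 mm thick and 1628 mm tall, are fixed to the +y face of the rails with their bottoms at z = 119 mm, evenly spaced across the span with equal gaps (rounded down to the nearest mm) at the −x end and between each pair — any rounding remainder accumulates at the +x end.

B is an open-topped rectangular box: outside dimensions 596×399×397 mm, with a uniform wall and base thickness of 14 mm. The base is a full 596×399 slab on the floor; four walls sit on top of the base. The front and back walls (the −y and +y sides) span the full width; the two side walls fit between them.

The open box is on the floor beside the fence section on its −x side.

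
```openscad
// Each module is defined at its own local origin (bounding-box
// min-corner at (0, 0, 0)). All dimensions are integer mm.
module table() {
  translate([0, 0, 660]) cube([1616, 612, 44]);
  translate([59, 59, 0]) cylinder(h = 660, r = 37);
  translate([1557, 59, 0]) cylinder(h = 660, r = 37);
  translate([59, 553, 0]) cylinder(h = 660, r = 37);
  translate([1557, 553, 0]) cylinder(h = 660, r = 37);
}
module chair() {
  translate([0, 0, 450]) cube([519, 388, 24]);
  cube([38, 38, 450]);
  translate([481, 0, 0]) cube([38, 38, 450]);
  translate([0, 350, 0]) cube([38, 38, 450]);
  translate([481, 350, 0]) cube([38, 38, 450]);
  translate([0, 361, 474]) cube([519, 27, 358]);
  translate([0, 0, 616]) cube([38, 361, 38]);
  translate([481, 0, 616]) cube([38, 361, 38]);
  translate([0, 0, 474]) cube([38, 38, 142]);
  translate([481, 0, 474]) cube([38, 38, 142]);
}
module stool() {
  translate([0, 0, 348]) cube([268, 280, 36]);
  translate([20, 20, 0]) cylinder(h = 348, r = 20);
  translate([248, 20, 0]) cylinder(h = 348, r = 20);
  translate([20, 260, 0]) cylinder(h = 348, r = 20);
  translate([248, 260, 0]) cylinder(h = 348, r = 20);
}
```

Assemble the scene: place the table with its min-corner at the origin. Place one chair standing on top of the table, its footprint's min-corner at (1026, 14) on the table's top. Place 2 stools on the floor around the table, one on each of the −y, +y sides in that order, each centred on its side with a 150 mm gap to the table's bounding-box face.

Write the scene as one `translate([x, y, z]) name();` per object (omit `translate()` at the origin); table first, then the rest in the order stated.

table();
translate([1026, 14, 704]) chair();
translate([674, -430, 0]) stool();
translate([674, 762, 0]) stool();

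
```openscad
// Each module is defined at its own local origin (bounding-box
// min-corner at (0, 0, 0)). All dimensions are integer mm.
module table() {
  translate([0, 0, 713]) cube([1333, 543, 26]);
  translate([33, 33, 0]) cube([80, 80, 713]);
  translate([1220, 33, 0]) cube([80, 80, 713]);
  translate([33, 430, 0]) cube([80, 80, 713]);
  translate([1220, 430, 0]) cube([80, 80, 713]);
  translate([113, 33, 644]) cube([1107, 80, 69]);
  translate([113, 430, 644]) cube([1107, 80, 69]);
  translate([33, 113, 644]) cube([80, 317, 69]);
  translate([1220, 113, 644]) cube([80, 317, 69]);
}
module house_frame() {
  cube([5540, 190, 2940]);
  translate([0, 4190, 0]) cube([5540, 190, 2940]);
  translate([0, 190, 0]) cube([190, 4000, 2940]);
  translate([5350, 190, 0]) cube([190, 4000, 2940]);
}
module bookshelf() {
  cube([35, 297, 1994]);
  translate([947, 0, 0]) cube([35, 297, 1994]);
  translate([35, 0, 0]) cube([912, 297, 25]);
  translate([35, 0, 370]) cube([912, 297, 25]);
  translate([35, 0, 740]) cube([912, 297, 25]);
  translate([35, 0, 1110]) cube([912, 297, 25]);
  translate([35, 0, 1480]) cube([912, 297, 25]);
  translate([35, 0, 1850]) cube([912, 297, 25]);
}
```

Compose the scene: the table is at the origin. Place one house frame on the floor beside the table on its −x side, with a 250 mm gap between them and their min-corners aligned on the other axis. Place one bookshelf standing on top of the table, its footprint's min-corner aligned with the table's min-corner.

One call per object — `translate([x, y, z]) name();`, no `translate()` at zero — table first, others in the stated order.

table();
translate([-5790, 0, 0]) house_frame();
translate([0, 0, 739]) bookshelf();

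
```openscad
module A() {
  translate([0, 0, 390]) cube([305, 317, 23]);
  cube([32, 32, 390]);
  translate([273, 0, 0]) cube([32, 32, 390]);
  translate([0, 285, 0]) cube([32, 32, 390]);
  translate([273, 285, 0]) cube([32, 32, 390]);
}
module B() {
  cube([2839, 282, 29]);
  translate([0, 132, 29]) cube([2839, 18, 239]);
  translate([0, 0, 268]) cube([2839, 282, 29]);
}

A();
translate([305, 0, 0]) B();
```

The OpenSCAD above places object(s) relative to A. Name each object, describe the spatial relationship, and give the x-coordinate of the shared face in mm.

The stool's +x face and the I-beam's −x face are both at x = 305 mm.

A is a stool. B is an I-beam. The I-beam is against the stool's +x side, with their −y faces flush. The x-coordinate of the shared face is 305 mm.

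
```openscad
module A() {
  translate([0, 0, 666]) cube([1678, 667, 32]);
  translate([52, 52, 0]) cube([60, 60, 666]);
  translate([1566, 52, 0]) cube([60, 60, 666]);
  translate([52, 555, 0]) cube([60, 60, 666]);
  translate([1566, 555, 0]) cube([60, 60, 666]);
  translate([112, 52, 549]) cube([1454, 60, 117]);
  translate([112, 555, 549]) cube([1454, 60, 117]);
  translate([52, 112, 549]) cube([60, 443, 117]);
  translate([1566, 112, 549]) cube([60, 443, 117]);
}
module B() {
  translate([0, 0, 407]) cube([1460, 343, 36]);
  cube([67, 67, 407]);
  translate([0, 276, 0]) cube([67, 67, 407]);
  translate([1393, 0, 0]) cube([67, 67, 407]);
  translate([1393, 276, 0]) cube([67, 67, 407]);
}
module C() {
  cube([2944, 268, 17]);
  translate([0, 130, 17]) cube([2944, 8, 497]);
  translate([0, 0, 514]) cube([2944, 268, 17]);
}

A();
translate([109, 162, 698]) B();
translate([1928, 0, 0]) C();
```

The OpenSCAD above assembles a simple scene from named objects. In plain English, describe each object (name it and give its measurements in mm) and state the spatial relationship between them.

A is a rectangular dining table. The top is 1678×667×32 mm with its upper surface at z = 698 mm. It stands on four 60×60 mm square legs, each inset 52 mm from the nearest pair of top edges, running from the floor to the underside of the top. Four apron rails, 60 mm thick and 117 mm tall, run between adjacent legs with their top edges flush with the underside of the top and their outer faces flush with the legs' outer faces.

B is a long wooden bench with a 1460 mm (x) × 343 mm (y) seat, 36 mm thick, its top surface 443 mm above the floor. Four 67 mm square legs at the seat corners, flush with the edges, run from z = 0 to the seat underside.

C is an I-beam lying along x, 2944 mm long. Overall section height 531 mm. Two flanges 268 mm wide (y) and 17 mm thick, one on the floor and one at the top; a web 8 mm thick runs between them, centred on the flange width.

The bench is on top of the table, centred. The I-beam is on the floor beside the table on its +x side.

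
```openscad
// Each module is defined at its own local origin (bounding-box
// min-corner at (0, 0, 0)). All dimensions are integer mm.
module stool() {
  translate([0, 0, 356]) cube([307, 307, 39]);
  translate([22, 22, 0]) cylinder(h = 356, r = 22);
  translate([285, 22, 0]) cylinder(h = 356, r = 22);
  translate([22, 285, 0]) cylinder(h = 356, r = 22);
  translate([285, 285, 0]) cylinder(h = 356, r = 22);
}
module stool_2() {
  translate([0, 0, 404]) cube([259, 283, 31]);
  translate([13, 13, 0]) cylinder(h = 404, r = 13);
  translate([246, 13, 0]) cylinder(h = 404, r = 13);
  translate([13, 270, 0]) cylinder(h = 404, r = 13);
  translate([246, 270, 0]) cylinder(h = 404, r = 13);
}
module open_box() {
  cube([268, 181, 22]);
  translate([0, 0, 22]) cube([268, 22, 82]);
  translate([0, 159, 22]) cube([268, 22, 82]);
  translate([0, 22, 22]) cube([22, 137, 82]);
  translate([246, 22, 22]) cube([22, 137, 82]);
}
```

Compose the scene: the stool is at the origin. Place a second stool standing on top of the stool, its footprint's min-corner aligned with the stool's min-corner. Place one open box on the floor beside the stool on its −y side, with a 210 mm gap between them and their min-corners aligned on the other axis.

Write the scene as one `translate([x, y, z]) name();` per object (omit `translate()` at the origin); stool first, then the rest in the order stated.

stool();
translate([0, 0, 395]) stool_2();
translate([0, -391, 0]) open_box();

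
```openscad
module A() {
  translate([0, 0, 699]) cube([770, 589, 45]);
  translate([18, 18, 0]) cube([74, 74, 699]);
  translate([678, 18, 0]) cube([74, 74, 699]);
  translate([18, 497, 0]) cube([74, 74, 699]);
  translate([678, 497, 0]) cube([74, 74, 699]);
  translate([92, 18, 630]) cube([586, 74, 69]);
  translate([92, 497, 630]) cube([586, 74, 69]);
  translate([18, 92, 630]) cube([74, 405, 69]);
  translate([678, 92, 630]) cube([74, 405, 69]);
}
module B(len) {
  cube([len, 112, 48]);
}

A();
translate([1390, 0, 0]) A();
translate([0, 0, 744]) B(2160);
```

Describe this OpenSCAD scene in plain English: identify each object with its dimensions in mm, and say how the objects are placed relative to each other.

A is a table: top 770 mm (x) × 589 mm (y), 45 mm thick, upper face at z = 744 mm, on four 74×74 mm square legs, each inset 18 mm from the nearest pair of top edges, running from z = 0 to the bottom of the top. Four apron rails, 74 mm thick and 69 mm tall, run between adjacent legs with their top edges flush with the underside of the top and their outer faces flush with the legs' outer faces.

B is a rectangular beam 2160 mm long (x), 112 mm deep (y), 48 mm thick (z).

The beam spans the tops of two tables placed 620 mm apart, resting at z = 744 mm.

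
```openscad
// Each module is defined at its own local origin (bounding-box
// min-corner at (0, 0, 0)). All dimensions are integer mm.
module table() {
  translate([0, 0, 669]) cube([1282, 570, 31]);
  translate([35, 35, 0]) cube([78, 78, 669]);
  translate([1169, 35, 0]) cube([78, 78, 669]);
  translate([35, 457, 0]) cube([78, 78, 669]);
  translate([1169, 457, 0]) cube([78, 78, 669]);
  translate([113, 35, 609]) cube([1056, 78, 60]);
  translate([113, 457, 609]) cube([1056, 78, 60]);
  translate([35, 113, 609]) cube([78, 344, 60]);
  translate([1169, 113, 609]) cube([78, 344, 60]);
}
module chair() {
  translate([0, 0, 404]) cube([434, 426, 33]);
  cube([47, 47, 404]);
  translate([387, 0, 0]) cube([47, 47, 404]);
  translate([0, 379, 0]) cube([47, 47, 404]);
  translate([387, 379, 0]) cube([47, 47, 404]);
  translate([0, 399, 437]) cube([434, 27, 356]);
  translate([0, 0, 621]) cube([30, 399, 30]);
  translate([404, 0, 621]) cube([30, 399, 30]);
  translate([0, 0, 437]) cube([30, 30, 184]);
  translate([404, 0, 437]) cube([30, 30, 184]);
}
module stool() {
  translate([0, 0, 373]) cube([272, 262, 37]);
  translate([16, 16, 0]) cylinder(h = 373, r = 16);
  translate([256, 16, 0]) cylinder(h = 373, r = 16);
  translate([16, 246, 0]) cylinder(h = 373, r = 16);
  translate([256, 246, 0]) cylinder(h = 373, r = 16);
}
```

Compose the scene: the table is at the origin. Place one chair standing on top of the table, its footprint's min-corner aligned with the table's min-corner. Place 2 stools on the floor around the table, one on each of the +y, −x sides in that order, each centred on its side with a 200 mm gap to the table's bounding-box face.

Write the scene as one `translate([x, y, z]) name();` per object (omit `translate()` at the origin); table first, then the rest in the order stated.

table();
translate([0, 0, 700]) chair();
translate([505, 770, 0]) stool();
translate([-472, 154, 0]) stool();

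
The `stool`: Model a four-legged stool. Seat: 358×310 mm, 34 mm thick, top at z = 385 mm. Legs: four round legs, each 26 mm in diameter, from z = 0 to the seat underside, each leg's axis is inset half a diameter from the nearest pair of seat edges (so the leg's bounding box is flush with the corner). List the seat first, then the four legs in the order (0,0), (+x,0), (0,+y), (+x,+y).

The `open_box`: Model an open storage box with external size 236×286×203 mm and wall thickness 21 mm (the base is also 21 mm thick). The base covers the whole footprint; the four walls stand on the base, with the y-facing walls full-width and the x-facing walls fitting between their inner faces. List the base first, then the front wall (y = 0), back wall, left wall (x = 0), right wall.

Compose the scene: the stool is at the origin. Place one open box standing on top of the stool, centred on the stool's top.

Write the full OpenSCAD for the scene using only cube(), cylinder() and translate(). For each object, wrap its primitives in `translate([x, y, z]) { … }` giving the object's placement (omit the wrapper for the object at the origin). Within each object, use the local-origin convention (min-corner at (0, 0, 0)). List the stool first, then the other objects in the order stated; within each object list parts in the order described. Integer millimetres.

translate([0, 0, 351]) cube([358, 310, 34]);
translate([13, 13, 0]) cylinder(h = 351, r = 13);
translate([345, 13, 0]) cylinder(h = 351, r = 13);
translate([13, 297, 0]) cylinder(h = 351, r = 13);
translate([345, 297, 0]) cylinder(h = 351, r = 13);
translate([61, 12, 385]) {
  cube([236, 286, 21]);
  translate([0, 0, 21]) cube([236, 21, 182]);
  translate([0, 265, 21]) cube([236, 21, 182]);
  translate([0, 21, 21]) cube([21, 244, 182]);
  translate([215, 21, 21]) cube([21, 244, 182]);
}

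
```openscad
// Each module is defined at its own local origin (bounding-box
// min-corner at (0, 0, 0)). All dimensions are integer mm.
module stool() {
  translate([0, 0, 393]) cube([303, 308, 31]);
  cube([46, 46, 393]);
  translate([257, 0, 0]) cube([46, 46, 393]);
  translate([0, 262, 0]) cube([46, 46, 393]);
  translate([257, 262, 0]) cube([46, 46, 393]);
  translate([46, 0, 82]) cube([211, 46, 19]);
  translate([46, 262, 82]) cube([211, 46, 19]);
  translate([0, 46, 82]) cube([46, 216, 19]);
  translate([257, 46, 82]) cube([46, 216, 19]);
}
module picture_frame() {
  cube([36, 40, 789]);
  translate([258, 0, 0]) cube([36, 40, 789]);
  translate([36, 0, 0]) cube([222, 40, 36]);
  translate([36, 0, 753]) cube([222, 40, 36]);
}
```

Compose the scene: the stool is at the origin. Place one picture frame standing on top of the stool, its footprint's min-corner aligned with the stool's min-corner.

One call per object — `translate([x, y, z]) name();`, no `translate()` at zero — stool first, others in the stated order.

stool();
translate([0, 0, 424]) picture_frame();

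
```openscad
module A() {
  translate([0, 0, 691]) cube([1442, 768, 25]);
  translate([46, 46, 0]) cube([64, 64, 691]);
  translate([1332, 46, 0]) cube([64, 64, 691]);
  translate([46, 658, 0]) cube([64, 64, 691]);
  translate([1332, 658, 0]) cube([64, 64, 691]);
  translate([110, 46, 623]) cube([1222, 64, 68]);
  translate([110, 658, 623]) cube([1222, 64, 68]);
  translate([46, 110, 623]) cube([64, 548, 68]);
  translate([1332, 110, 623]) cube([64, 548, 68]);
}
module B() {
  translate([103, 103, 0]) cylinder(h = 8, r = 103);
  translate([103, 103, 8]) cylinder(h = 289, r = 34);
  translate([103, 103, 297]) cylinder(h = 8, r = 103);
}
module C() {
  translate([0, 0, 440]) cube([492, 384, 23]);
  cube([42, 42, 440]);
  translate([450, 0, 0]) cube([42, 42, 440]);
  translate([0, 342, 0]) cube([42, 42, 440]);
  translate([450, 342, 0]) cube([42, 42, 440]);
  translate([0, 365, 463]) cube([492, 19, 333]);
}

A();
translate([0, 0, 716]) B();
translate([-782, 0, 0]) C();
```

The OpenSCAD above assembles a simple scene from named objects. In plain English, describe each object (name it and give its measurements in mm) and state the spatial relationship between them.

A is a table: top 1442 mm (x) × 768 mm (y), 25 mm thick, upper face at z = 716 mm, on four 64×64 mm square legs, each inset 46 mm from the nearest pair of top edges, running from z = 0 to the bottom of the top. Four apron rails, 64 mm thick and 68 mm tall, run between adjacent legs with their top edges flush with the underside of the top and their outer faces flush with the legs' outer faces.

B is a spool: two coaxial disc flanges of radius 103 mm and thickness 8 mm, joined by a core cylinder of radius 34 mm and height 289 mm. The lower flange rests on z = 0 and the three cylinders share a vertical axis.

C is a chair: 492×384 mm seat, 23 mm thick, top at z = 463 mm, on four 42 mm square corner legs flush with the seat edges. A 19 mm thick backrest slab spans the full seat width, extending 333 mm above the seat top, its back face flush with the seat's +y edge.

The spool is on top of the table. The chair is on the floor beside the table on its −x side.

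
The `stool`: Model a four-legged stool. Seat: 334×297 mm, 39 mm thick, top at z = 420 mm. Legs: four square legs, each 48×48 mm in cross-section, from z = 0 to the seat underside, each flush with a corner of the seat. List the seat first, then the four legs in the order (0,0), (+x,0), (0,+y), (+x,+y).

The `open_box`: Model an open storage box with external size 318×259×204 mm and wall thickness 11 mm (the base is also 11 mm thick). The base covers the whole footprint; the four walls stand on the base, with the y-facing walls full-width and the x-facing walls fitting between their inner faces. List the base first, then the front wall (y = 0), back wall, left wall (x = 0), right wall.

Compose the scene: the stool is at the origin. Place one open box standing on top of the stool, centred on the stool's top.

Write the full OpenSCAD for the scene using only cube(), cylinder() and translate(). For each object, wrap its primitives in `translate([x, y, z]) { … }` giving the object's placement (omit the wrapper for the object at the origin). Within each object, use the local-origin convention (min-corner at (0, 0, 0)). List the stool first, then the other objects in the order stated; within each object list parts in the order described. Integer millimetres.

translate([0, 0, 381]) cube([334, 297, 39]);
cube([48, 48, 381]);
translate([286, 0, 0]) cube([48, 48, 381]);
translate([0, 249, 0]) cube([48, 48, 381]);
translate([286, 249, 0]) cube([48, 48, 381]);
translate([8, 19, 420]) {
  cube([318, 259, 11]);
  translate([0, 0, 11]) cube([318, 11, 193]);
  translate([0, 248, 11]) cube([318, 11, 193]);
  translate([0, 11, 11]) cube([11, 237, 193]);
  translate([307, 11, 11]) cube([11, 237, 193]);
}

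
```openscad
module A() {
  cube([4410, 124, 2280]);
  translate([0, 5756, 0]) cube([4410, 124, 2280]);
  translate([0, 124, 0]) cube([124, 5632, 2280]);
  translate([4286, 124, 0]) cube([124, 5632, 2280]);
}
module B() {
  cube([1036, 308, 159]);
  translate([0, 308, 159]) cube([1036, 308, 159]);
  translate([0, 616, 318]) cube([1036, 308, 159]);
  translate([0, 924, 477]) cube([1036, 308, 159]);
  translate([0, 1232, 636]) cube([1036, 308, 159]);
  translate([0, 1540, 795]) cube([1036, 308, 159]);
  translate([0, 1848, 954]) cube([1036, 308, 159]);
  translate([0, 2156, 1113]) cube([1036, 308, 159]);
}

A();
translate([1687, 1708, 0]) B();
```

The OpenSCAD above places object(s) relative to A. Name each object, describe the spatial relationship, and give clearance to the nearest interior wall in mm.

Clearances: x = 1563, y = 1584; minimum 1563 mm.

A is a house frame. B is a staircase. The staircase sits inside the house frame, centred. The clearance to the nearest interior wall is 1563 mm.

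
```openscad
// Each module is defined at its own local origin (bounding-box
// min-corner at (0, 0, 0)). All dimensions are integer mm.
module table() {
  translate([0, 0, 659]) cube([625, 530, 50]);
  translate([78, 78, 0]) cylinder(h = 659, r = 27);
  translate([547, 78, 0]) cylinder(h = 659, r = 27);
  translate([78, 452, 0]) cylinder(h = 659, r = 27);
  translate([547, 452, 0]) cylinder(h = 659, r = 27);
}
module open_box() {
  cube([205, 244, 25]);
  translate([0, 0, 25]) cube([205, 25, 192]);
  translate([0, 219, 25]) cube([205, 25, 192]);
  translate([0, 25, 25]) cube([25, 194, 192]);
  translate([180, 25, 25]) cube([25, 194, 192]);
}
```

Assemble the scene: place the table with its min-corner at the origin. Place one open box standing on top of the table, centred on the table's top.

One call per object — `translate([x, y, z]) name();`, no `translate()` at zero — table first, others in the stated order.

table();
translate([210, 143, 709]) open_box();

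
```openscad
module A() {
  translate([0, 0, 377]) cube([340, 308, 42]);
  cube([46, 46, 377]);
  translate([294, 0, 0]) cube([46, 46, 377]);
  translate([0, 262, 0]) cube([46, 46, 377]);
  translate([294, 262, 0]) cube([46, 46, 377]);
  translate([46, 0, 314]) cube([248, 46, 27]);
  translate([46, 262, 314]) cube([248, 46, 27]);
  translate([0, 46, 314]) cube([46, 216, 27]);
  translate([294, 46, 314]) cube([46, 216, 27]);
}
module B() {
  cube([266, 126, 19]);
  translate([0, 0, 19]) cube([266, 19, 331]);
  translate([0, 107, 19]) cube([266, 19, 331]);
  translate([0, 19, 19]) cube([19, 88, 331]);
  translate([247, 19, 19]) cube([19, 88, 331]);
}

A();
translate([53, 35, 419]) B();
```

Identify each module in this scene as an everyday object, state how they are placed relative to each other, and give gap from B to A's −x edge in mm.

The open box's min-x is at 53; the stool's min-x is 0; gap = 53 mm.

A is a stool. B is an open box. The open box is on top of the stool. The gap from the open box to the stool's −x edge is 53 mm.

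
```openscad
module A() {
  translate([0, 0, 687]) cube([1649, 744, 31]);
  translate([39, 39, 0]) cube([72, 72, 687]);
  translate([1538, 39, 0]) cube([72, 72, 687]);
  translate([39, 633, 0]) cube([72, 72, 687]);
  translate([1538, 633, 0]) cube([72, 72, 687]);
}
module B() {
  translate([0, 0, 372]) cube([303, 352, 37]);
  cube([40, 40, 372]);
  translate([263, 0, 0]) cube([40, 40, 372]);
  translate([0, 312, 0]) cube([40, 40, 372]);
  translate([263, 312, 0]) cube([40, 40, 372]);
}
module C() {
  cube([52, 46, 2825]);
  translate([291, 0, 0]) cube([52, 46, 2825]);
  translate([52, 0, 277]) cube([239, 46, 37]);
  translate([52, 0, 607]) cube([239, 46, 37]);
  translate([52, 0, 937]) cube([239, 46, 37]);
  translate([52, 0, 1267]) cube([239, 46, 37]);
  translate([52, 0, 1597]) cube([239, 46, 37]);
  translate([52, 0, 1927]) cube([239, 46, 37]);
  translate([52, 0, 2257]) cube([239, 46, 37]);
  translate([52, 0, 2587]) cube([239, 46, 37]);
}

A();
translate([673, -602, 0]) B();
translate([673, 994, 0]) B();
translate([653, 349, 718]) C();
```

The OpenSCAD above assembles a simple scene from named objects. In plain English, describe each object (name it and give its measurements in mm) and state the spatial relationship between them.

A is a rectangular dining table. The top is 1649×744×31 mm with its upper surface at z = 718 mm. It stands on four 72×72 mm square legs, each inset 39 mm from the nearest pair of top edges, running from the floor to the underside of the top.

B is a four-legged stool. The seat is 303×352 mm, 37 mm thick, top at z = 409 mm. It stands on four square legs, each 40×40 mm in cross-section, from z = 0 to the seat underside, each flush with a corner of the seat.

C is a straight ladder. Two 52×46 mm vertical rails, 2825 mm tall, stand 343 mm apart (outside-to-outside) with their front faces coplanar on the −y side. 8 rungs, each 46 mm deep and 37 mm tall, span between the inner faces of the rails, front faces flush with the rails. The lowest rung's underside is at z = 277 mm and rungs are spaced 330 mm apart (underside to underside).

Two stools sit around the table at the −y, +y sides. The ladder is on top of the table, centred.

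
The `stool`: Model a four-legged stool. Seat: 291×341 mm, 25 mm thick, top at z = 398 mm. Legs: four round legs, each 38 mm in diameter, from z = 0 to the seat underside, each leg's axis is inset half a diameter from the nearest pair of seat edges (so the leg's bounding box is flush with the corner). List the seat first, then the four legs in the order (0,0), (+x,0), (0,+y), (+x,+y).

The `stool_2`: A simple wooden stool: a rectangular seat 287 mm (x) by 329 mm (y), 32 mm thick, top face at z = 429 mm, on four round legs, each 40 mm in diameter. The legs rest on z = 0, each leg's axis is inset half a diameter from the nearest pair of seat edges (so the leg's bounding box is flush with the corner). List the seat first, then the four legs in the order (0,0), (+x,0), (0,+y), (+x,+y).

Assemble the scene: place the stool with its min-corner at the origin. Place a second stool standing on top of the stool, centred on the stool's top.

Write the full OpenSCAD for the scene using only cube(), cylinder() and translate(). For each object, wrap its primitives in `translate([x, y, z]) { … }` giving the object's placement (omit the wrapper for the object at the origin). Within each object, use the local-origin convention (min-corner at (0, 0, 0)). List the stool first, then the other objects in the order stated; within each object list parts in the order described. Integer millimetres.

translate([0, 0, 373]) cube([291, 341, 25]);
translate([19, 19, 0]) cylinder(h = 373, r = 19);
translate([272, 19, 0]) cylinder(h = 373, r = 19);
translate([19, 322, 0]) cylinder(h = 373, r = 19);
translate([272, 322, 0]) cylinder(h = 373, r = 19);
translate([2, 6, 398]) {
  translate([0, 0, 397]) cube([287, 329, 32]);
  translate([20, 20, 0]) cylinder(h = 397, r = 20);
  translate([267, 20, 0]) cylinder(h = 397, r = 20);
  translate([20, 309, 0]) cylinder(h = 397, r = 20);
  translate([267, 309, 0]) cylinder(h = 397, r = 20);
}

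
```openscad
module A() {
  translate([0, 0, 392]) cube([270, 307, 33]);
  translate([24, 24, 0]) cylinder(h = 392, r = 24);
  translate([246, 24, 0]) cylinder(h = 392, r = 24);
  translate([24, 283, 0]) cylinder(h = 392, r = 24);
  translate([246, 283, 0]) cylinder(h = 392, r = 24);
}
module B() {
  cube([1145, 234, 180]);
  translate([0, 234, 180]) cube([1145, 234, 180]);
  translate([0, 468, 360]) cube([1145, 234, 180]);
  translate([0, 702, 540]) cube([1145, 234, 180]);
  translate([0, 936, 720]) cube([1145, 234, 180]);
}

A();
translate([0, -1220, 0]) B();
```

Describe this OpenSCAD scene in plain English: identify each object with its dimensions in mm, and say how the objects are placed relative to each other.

A is a simple wooden stool: a rectangular seat 270 mm (x) by 307 mm (y), 33 mm thick, top face at z = 425 mm, on four round legs, each 48 mm in diameter. The legs rest on z = 0, each leg's axis is inset half a diameter from the nearest pair of seat edges (so the leg's bounding box is flush with the corner).

B is a straight staircase of 5 solid steps. Each step is 1145 mm wide (x), 234 mm deep (y, the going) and 180 mm tall (the rise). The first step rests on the floor; each subsequent step sits one going further in +y and one rise higher in +z, directly behind and above the previous step with no overlap.

The staircase is on the floor beside the stool on its −y side.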